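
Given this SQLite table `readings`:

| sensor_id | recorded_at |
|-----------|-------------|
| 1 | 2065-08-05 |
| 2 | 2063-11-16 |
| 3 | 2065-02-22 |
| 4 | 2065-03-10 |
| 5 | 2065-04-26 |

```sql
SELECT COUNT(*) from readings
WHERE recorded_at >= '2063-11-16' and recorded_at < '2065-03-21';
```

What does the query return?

Rows in [2063-11-16, 2065-03-21): 2063-11-16, 2065-02-22, 2065-03-10 → 3 rows.

3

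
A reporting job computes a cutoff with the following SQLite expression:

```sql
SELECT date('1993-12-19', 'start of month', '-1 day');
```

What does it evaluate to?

1993-11-30

`start of month` rewinds 1993-12-19 to 1993-12-01.
Going back 1 day from 1993-12-01 reaches 1993-11-30 (last day of November, 30 days).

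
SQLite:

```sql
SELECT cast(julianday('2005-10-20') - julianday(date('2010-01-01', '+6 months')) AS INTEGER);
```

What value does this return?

-1715

Adding +6 months to 2010-01-01 gives 2010-07-01.
11 days remain in October 2005 after the 20th (31 − 20).
Full months from November 2005 through June 2010 contribute their day counts.
Then 1 day into July 2010.
Total: 11 + 30 + 31 + 31 + 28 + 31 + 30 + 31 + 30 + 31 + 31 + 30 + 31 + 30 + 31 + 31 + 28 + 31 + 30 + 31 + 30 + 31 + 31 + 30 + 31 + 30 + 31 + 31 + 29 + 31 + 30 + 31 + 30 + 31 + 31 + 30 + 31 + 30 + 31 + 31 + 28 + 31 + 30 + 31 + 30 + 31 + 31 + 30 + 31 + 30 + 31 + 31 + 28 + 31 + 30 + 31 + 30 + 1 = 1715.
The subtraction is earlier − later, so the result is −1715 → -1715.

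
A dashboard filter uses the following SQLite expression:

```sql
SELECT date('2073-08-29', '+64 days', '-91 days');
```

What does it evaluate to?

2073-08-02

Applying '+64 days' to 2073-08-29: counting 64 days forward gives 2073-11-01.
Applying '-91 days' to 2073-11-01: counting 91 days back gives 2073-08-02.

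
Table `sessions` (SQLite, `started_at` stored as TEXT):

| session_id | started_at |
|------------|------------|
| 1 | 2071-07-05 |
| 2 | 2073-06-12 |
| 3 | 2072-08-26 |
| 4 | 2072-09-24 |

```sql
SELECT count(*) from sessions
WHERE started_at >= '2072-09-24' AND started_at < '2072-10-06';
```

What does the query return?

1

Rows in [2072-09-24, 2072-10-06): 2072-09-24 → 1 row.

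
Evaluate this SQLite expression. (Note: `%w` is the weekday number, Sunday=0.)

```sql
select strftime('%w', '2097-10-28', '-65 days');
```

First apply '-65 days': 2097-10-28 → 2097-08-24.
2097-08-24 is a Saturday; with Sunday=0 that is 6.

6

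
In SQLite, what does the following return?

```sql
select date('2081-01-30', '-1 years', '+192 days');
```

2080-08-09

Adding -1 year to 2081-01-30 gives 2080-01-30.
Applying '+192 days' to 2080-01-30: counting 192 days forward gives 2080-08-09.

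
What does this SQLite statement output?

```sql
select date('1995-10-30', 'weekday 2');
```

`weekday 2` advances to the next Tuesday; 1995-10-30 is a Monday, so it moves forward to 1995-10-31.

1995-10-31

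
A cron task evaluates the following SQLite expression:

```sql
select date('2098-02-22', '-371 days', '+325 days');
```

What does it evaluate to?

Applying '-371 days' to 2098-02-22: counting 371 days back gives 2097-02-16.
Applying '+325 days' to 2097-02-16: counting 325 days forward gives 2098-01-07.

2098-01-07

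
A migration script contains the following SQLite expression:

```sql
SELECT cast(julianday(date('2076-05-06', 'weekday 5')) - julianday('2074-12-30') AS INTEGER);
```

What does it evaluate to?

`weekday 5` advances to the next Friday; 2076-05-06 is a Wednesday, so it moves forward to 2076-05-08.
1 day remains in December 2074 after the 30th (31 − 30).
Full months from January 2075 through April 2076 contribute their day counts.
Then 8 days into May 2076.
Total: 1 + 31 + 28 + 31 + 30 + 31 + 30 + 31 + 31 + 30 + 31 + 30 + 31 + 31 + 29 + 31 + 30 + 8 = 495.

495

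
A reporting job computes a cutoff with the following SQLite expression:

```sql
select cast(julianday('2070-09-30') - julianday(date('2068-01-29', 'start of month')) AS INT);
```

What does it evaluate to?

`start of month` rewinds 2068-01-29 to 2068-01-01.
30 days remain in January 2068 after the 1st (31 − 1).
Full months from February 2068 through August 2070 contribute their day counts.
Then 30 days into September 2070.
Total: 30 + 29 + 31 + 30 + 31 + 30 + 31 + 31 + 30 + 31 + 30 + 31 + 31 + 28 + 31 + 30 + 31 + 30 + 31 + 31 + 30 + 31 + 30 + 31 + 31 + 28 + 31 + 30 + 31 + 30 + 31 + 31 + 30 = 1003.

1003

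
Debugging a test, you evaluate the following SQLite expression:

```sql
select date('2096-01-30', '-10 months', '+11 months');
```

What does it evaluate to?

2096-03-01

Adding -10 months to 2096-01-30 gives 2095-03-30.
Adding +11 months to 2095-03-30 targets 2096-02-30. February 2096 has only 29 days, so SQLite normalizes the 1-day overflow forward to 2096-03-01.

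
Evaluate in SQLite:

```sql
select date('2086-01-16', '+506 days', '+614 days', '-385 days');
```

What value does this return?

Applying '+506 days' to 2086-01-16: counting 506 days forward gives 2087-06-06.
Applying '+614 days' to 2087-06-06: counting 614 days forward gives 2089-02-09.
Applying '-385 days' to 2089-02-09: counting 385 days back gives 2088-01-21.

2088-01-21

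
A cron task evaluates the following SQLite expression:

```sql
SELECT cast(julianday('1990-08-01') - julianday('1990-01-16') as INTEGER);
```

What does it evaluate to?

197

15 days remain in January 1990 after the 16th (31 − 16).
Full months from February 1990 through July 1990 contribute their day counts.
Then 1 day into August 1990.
Total: 15 + 28 + 31 + 30 + 31 + 30 + 31 + 1 = 197.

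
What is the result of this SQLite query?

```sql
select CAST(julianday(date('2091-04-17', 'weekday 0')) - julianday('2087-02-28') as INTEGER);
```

`weekday 0` advances to the next Sunday; 2091-04-17 is a Tuesday, so it moves forward to 2091-04-22.
0 days remain in February 2087 after the 28th (28 − 28).
Full months from March 2087 through March 2091 contribute their day counts.
Then 22 days into April 2091.
Total: 0 + 31 + 30 + 31 + 30 + 31 + 31 + 30 + 31 + 30 + 31 + 31 + 29 + 31 + 30 + 31 + 30 + 31 + 31 + 30 + 31 + 30 + 31 + 31 + 28 + 31 + 30 + 31 + 30 + 31 + 31 + 30 + 31 + 30 + 31 + 31 + 28 + 31 + 30 + 31 + 30 + 31 + 31 + 30 + 31 + 30 + 31 + 31 + 28 + 31 + 22 = 1514.

1514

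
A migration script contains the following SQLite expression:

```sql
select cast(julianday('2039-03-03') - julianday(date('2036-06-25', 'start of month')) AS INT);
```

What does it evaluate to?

`start of month` rewinds 2036-06-25 to 2036-06-01.
29 days remain in June 2036 after the 1st (30 − 1).
Full months from July 2036 through February 2039 contribute their day counts.
Then 3 days into March 2039.
Total: 29 + 31 + 31 + 30 + 31 + 30 + 31 + 31 + 28 + 31 + 30 + 31 + 30 + 31 + 31 + 30 + 31 + 30 + 31 + 31 + 28 + 31 + 30 + 31 + 30 + 31 + 31 + 30 + 31 + 30 + 31 + 31 + 28 + 3 = 1005.

1005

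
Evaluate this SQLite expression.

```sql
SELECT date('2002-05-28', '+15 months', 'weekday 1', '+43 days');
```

2003-10-14

Adding +15 months to 2002-05-28 gives 2003-08-28.
`weekday 1` advances to the next Monday; 2003-08-28 is a Thursday, so it moves forward to 2003-09-01.
Applying '+43 days' to 2003-09-01: counting 43 days forward gives 2003-10-14.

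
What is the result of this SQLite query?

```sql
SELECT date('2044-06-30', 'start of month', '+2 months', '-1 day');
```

`start of month` rewinds 2044-06-30 to 2044-06-01.
Adding +2 months to 2044-06-01 gives 2044-08-01.
Going back 1 day from 2044-08-01 reaches 2044-07-31 (last day of July, 31 days).

2044-07-31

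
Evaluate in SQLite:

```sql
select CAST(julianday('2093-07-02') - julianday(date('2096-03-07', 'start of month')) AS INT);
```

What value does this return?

-973

`start of month` rewinds 2096-03-07 to 2096-03-01.
29 days remain in July 2093 after the 2nd (31 − 2).
Full months from August 2093 through February 2096 contribute their day counts.
Then 1 day into March 2096.
Total: 29 + 31 + 30 + 31 + 30 + 31 + 31 + 28 + 31 + 30 + 31 + 30 + 31 + 31 + 30 + 31 + 30 + 31 + 31 + 28 + 31 + 30 + 31 + 30 + 31 + 31 + 30 + 31 + 30 + 31 + 31 + 29 + 1 = 973.
The subtraction is earlier − later, so the result is −973 → -973.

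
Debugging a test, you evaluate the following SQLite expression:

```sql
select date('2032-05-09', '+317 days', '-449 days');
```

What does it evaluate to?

Applying '+317 days' to 2032-05-09: counting 317 days forward gives 2033-03-22.
Applying '-449 days' to 2033-03-22: counting 449 days back gives 2031-12-29.

2031-12-29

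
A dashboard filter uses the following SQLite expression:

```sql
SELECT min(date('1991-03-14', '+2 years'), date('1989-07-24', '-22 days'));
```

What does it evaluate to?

date('1991-03-14', '+2 years') → 1993-03-14.
date('1989-07-24', '-22 days') → 1989-07-02.
Earlier of the two is 1989-07-02.

1989-07-02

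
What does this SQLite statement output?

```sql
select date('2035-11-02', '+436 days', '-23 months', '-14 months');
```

2033-12-11

Applying '+436 days' to 2035-11-02: counting 436 days forward gives 2037-01-11.
Adding -23 months to 2037-01-11 gives 2035-02-11.
Adding -14 months to 2035-02-11 gives 2033-12-11.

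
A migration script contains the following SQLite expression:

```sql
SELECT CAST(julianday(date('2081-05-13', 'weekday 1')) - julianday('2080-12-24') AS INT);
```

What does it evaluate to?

`weekday 1` advances to the next Monday; 2081-05-13 is a Tuesday, so it moves forward to 2081-05-19.
7 days remain in December 2080 after the 24th (31 − 24).
January 2081: 31 days.
February 2081: 28 days.
March 2081: 31 days.
April 2081: 30 days.
Then 19 days into May 2081.
Total: 7 + 31 + 28 + 31 + 30 + 19 = 146.

146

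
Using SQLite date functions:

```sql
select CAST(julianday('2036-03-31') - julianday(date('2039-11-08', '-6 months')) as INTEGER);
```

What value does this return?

-1133

Adding -6 months to 2039-11-08 gives 2039-05-08.
0 days remain in March 2036 after the 31st (31 − 31).
Full months from April 2036 through April 2039 contribute their day counts.
Then 8 days into May 2039.
Total: 0 + 30 + 31 + 30 + 31 + 31 + 30 + 31 + 30 + 31 + 31 + 28 + 31 + 30 + 31 + 30 + 31 + 31 + 30 + 31 + 30 + 31 + 31 + 28 + 31 + 30 + 31 + 30 + 31 + 31 + 30 + 31 + 30 + 31 + 31 + 28 + 31 + 30 + 8 = 1133.
The subtraction is earlier − later, so the result is −1133 → -1133.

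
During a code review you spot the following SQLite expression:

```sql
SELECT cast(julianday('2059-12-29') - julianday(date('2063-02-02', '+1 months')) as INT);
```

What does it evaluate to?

Adding +1 month to 2063-02-02 gives 2063-03-02.
2 days remain in December 2059 after the 29th (31 − 29).
Full months from January 2060 through February 2063 contribute their day counts.
Then 2 days into March 2063.
Total: 2 + 31 + 29 + 31 + 30 + 31 + 30 + 31 + 31 + 30 + 31 + 30 + 31 + 31 + 28 + 31 + 30 + 31 + 30 + 31 + 31 + 30 + 31 + 30 + 31 + 31 + 28 + 31 + 30 + 31 + 30 + 31 + 31 + 30 + 31 + 30 + 31 + 31 + 28 + 2 = 1159.
The subtraction is earlier − later, so the result is −1159 → -1159.

-1159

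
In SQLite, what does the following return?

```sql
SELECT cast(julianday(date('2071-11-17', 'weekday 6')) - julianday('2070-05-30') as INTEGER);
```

`weekday 6` advances to the next Saturday; 2071-11-17 is a Tuesday, so it moves forward to 2071-11-21.
1 day remains in May 2070 after the 30th (31 − 30).
Full months from June 2070 through October 2071 contribute their day counts.
Then 21 days into November 2071.
Total: 1 + 30 + 31 + 31 + 30 + 31 + 30 + 31 + 31 + 28 + 31 + 30 + 31 + 30 + 31 + 31 + 30 + 31 + 21 = 540.

540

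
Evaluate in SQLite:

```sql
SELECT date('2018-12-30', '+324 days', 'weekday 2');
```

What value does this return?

2019-11-19

Applying '+324 days' to 2018-12-30: counting 324 days forward gives 2019-11-19.
`weekday 2` advances to the next Tuesday; 2019-11-19 is already a Tuesday, so it stays at 2019-11-19.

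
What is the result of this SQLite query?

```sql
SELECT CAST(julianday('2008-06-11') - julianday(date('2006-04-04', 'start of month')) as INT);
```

802

`start of month` rewinds 2006-04-04 to 2006-04-01.
29 days remain in April 2006 after the 1st (30 − 1).
Full months from May 2006 through May 2008 contribute their day counts.
Then 11 days into June 2008.
Total: 29 + 31 + 30 + 31 + 31 + 30 + 31 + 30 + 31 + 31 + 28 + 31 + 30 + 31 + 30 + 31 + 31 + 30 + 31 + 30 + 31 + 31 + 29 + 31 + 30 + 31 + 11 = 802.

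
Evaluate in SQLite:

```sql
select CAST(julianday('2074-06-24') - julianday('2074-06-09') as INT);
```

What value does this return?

Both dates are in June 2074: 24 − 9 = 15.

15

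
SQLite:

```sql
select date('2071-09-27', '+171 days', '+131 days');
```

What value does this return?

Applying '+171 days' to 2071-09-27: counting 171 days forward gives 2072-03-16.
Applying '+131 days' to 2072-03-16: counting 131 days forward gives 2072-07-25.

2072-07-25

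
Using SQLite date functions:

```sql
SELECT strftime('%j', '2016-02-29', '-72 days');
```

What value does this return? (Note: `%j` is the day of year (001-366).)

First apply '-72 days': 2016-02-29 → 2015-12-19.
Day-of-year for 2015-12-19: days since 2015-01-01 inclusive = 353, zero-padded to 353.

353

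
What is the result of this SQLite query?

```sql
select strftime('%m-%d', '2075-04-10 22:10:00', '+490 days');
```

08-12

First apply '+490 days': 2075-04-10 22:10:00 → 2076-08-12 22:10:00.
`%m-%d` extracts the month-day: 08-12.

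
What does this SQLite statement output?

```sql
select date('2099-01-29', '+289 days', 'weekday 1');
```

2099-11-16

Applying '+289 days' to 2099-01-29: counting 289 days forward gives 2099-11-14.
`weekday 1` advances to the next Monday; 2099-11-14 is a Saturday, so it moves forward to 2099-11-16.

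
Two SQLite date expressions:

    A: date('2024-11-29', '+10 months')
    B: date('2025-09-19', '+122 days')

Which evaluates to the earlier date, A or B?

A

A = 2025-09-29.
B = 2026-01-19.
A is earlier.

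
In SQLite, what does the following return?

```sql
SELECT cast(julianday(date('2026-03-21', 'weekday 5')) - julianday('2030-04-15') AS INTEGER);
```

-1480

`weekday 5` advances to the next Friday; 2026-03-21 is a Saturday, so it moves forward to 2026-03-27.
4 days remain in March 2026 after the 27th (31 − 27).
Full months from April 2026 through March 2030 contribute their day counts.
Then 15 days into April 2030.
Total: 4 + 30 + 31 + 30 + 31 + 31 + 30 + 31 + 30 + 31 + 31 + 28 + 31 + 30 + 31 + 30 + 31 + 31 + 30 + 31 + 30 + 31 + 31 + 29 + 31 + 30 + 31 + 30 + 31 + 31 + 30 + 31 + 30 + 31 + 31 + 28 + 31 + 30 + 31 + 30 + 31 + 31 + 30 + 31 + 30 + 31 + 31 + 28 + 31 + 15 = 1480.
The subtraction is earlier − later, so the result is −1480 → -1480.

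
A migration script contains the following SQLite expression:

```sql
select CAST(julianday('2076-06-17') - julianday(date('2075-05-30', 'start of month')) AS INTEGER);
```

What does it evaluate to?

`start of month` rewinds 2075-05-30 to 2075-05-01.
30 days remain in May 2075 after the 1st (31 − 1).
Full months from June 2075 through May 2076 contribute their day counts.
Then 17 days into June 2076.
Total: 30 + 30 + 31 + 31 + 30 + 31 + 30 + 31 + 31 + 29 + 31 + 30 + 31 + 17 = 413.

413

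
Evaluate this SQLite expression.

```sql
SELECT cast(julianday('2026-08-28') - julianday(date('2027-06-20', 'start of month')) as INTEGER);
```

-277

`start of month` rewinds 2027-06-20 to 2027-06-01.
3 days remain in August 2026 after the 28th (31 − 28).
Full months from September 2026 through May 2027 contribute their day counts.
Then 1 day into June 2027.
Total: 3 + 30 + 31 + 30 + 31 + 31 + 28 + 31 + 30 + 31 + 1 = 277.
The subtraction is earlier − later, so the result is −277 → -277.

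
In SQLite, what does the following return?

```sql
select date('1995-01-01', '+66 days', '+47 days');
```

1995-04-24

Applying '+66 days' to 1995-01-01: counting 66 days forward gives 1995-03-08.
Applying '+47 days' to 1995-03-08: counting 47 days forward gives 1995-04-24.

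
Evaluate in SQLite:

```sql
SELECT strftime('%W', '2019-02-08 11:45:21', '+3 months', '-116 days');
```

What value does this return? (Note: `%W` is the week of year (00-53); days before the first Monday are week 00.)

First apply '+3 months', '-116 days': 2019-02-08 11:45:21 → 2019-01-12 11:45:21.
2019-01-12 is a Saturday. SQLite's %W counts Mondays since the year started; the result is 01.

01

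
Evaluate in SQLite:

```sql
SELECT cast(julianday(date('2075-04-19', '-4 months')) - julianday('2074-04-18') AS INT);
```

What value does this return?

245

Adding -4 months to 2075-04-19 gives 2074-12-19.
12 days remain in April 2074 after the 18th (30 − 18).
Full months from May 2074 through November 2074 contribute their day counts.
Then 19 days into December 2074.
Total: 12 + 31 + 30 + 31 + 31 + 30 + 31 + 30 + 19 = 245.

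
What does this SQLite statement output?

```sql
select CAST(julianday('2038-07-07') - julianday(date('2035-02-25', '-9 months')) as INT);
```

1504

Adding -9 months to 2035-02-25 gives 2034-05-25.
6 days remain in May 2034 after the 25th (31 − 25).
Full months from June 2034 through June 2038 contribute their day counts.
Then 7 days into July 2038.
Total: 6 + 30 + 31 + 31 + 30 + 31 + 30 + 31 + 31 + 28 + 31 + 30 + 31 + 30 + 31 + 31 + 30 + 31 + 30 + 31 + 31 + 29 + 31 + 30 + 31 + 30 + 31 + 31 + 30 + 31 + 30 + 31 + 31 + 28 + 31 + 30 + 31 + 30 + 31 + 31 + 30 + 31 + 30 + 31 + 31 + 28 + 31 + 30 + 31 + 30 + 7 = 1504.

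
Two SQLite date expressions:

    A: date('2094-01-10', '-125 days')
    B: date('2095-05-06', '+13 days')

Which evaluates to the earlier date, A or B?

A

A = 2093-09-07.
B = 2095-05-19.
A is earlier.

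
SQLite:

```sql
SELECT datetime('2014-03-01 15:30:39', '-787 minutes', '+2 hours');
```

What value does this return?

2014-03-01 04:23:39

787 minutes = 13h 7m; -787 minutes from 2014-03-01 15:30:39 is 2014-03-01 02:23:39.
+2 hours from 2014-03-01 02:23:39 is 2014-03-01 04:23:39.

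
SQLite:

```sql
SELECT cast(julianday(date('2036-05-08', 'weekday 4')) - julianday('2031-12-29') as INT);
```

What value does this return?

1592

`weekday 4` advances to the next Thursday; 2036-05-08 is already a Thursday, so it stays at 2036-05-08.
2 days remain in December 2031 after the 29th (31 − 29).
Full months from January 2032 through April 2036 contribute their day counts.
Then 8 days into May 2036.
Total: 2 + 31 + 29 + 31 + 30 + 31 + 30 + 31 + 31 + 30 + 31 + 30 + 31 + 31 + 28 + 31 + 30 + 31 + 30 + 31 + 31 + 30 + 31 + 30 + 31 + 31 + 28 + 31 + 30 + 31 + 30 + 31 + 31 + 30 + 31 + 30 + 31 + 31 + 28 + 31 + 30 + 31 + 30 + 31 + 31 + 30 + 31 + 30 + 31 + 31 + 29 + 31 + 30 + 8 = 1592.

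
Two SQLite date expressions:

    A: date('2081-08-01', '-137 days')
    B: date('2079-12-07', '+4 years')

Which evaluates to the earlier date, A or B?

A

A = 2081-03-17.
B = 2083-12-07.
A is earlier.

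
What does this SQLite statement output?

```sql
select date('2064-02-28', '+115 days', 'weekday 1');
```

Applying '+115 days' to 2064-02-28: counting 115 days forward gives 2064-06-22.
`weekday 1` advances to the next Monday; 2064-06-22 is a Sunday, so it moves forward to 2064-06-23.

2064-06-23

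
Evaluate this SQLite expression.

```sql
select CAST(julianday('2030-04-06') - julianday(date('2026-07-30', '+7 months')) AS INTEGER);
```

Adding +7 months to 2026-07-30 targets 2027-02-30. February 2027 has only 28 days, so SQLite normalizes the 2-day overflow forward to 2027-03-02.
29 days remain in March 2027 after the 2nd (31 − 2).
Full months from April 2027 through March 2030 contribute their day counts.
Then 6 days into April 2030.
Total: 29 + 30 + 31 + 30 + 31 + 31 + 30 + 31 + 30 + 31 + 31 + 29 + 31 + 30 + 31 + 30 + 31 + 31 + 30 + 31 + 30 + 31 + 31 + 28 + 31 + 30 + 31 + 30 + 31 + 31 + 30 + 31 + 30 + 31 + 31 + 28 + 31 + 6 = 1131.

1131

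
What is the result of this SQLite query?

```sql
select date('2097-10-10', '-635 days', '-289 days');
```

2095-03-31

Applying '-635 days' to 2097-10-10: counting 635 days back gives 2096-01-14.
Applying '-289 days' to 2096-01-14: counting 289 days back gives 2095-03-31.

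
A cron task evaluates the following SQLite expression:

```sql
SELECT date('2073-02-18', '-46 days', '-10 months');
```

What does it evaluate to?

2072-03-03

Applying '-46 days' to 2073-02-18: counting 46 days back gives 2073-01-03.
Adding -10 months to 2073-01-03 gives 2072-03-03.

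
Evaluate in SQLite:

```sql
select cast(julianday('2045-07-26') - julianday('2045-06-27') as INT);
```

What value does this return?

29

3 days remain in June 2045 after the 27th (30 − 27).
Then 26 days into July 2045.
Total: 3 + 26 = 29.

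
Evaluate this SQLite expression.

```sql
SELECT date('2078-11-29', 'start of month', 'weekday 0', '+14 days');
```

`start of month` rewinds 2078-11-29 to 2078-11-01.
`weekday 0` advances to the next Sunday; 2078-11-01 is a Tuesday, so it moves forward to 2078-11-06.
Advancing 14 more days within November lands on 2078-11-20.

2078-11-20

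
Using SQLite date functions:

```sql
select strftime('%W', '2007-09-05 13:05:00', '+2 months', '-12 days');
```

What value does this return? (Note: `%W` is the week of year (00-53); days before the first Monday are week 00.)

First apply '+2 months', '-12 days': 2007-09-05 13:05:00 → 2007-10-24 13:05:00.
2007-10-24 is a Wednesday. SQLite's %W counts Mondays since the year started; the result is 43.

43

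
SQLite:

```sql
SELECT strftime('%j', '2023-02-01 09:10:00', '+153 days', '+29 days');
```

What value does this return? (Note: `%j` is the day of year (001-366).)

First apply '+153 days', '+29 days': 2023-02-01 09:10:00 → 2023-08-02 09:10:00.
Day-of-year for 2023-08-02: days since 2023-01-01 inclusive = 214, zero-padded to 214.

214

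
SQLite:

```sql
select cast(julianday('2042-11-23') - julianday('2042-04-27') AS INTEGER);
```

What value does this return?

210

3 days remain in April 2042 after the 27th (30 − 27).
Full months from May 2042 through October 2042 contribute their day counts.
Then 23 days into November 2042.
Total: 3 + 31 + 30 + 31 + 31 + 30 + 31 + 23 = 210.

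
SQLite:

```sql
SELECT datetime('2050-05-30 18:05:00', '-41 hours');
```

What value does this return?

2050-05-29 01:05:00

-41 hours from 2050-05-30 18:05:00 is 2050-05-29 01:05:00 (crosses midnight).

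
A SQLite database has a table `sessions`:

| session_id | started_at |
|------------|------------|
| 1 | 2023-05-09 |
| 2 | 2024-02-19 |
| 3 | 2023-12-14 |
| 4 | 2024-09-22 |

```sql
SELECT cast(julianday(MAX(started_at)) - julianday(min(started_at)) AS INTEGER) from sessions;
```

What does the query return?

502

MIN = 2023-05-09, MAX = 2024-09-22.
22 days remain in May 2023 after the 9th (31 − 9).
Full months from June 2023 through August 2024 contribute their day counts.
Then 22 days into September 2024.
Total: 22 + 30 + 31 + 31 + 30 + 31 + 30 + 31 + 31 + 29 + 31 + 30 + 31 + 30 + 31 + 31 + 22 = 502.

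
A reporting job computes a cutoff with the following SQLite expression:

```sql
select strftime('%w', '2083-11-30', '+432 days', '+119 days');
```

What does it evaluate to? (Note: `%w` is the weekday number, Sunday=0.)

0

First apply '+432 days', '+119 days': 2083-11-30 → 2085-06-03.
2085-06-03 is a Sunday; with Sunday=0 that is 0.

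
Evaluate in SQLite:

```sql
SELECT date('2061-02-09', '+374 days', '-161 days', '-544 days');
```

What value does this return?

2060-03-15

Applying '+374 days' to 2061-02-09: counting 374 days forward gives 2062-02-18.
Applying '-161 days' to 2062-02-18: counting 161 days back gives 2061-09-10.
Applying '-544 days' to 2061-09-10: counting 544 days back gives 2060-03-15.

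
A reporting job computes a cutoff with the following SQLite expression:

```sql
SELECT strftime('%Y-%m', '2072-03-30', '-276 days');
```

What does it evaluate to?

2071-06

First apply '-276 days': 2072-03-30 → 2071-06-28.
`%Y-%m` extracts the year-month: 2071-06.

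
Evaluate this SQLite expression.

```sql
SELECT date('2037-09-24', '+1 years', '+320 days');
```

Adding +1 year to 2037-09-24 gives 2038-09-24.
Applying '+320 days' to 2038-09-24: counting 320 days forward gives 2039-08-10.

2039-08-10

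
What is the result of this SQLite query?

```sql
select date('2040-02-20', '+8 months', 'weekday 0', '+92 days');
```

2041-01-21

Adding +8 months to 2040-02-20 gives 2040-10-20.
`weekday 0` advances to the next Sunday; 2040-10-20 is a Saturday, so it moves forward to 2040-10-21.
Applying '+92 days' to 2040-10-21: counting 92 days forward gives 2041-01-21.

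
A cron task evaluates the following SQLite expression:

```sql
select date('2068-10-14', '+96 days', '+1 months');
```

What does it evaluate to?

Applying '+96 days' to 2068-10-14: counting 96 days forward gives 2069-01-18.
Adding +1 month to 2069-01-18 gives 2069-02-18.

2069-02-18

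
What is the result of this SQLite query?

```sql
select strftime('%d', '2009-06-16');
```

16

`%d` extracts the 2-digit day of month: 16.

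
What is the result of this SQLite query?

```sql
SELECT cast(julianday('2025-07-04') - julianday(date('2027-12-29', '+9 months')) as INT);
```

-1183

Adding +9 months to 2027-12-29 gives 2028-09-29.
27 days remain in July 2025 after the 4th (31 − 4).
Full months from August 2025 through August 2028 contribute their day counts.
Then 29 days into September 2028.
Total: 27 + 31 + 30 + 31 + 30 + 31 + 31 + 28 + 31 + 30 + 31 + 30 + 31 + 31 + 30 + 31 + 30 + 31 + 31 + 28 + 31 + 30 + 31 + 30 + 31 + 31 + 30 + 31 + 30 + 31 + 31 + 29 + 31 + 30 + 31 + 30 + 31 + 31 + 29 = 1183.
The subtraction is earlier − later, so the result is −1183 → -1183.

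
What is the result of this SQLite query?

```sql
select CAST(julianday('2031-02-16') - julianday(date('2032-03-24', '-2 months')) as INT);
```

Adding -2 months to 2032-03-24 gives 2032-01-24.
12 days remain in February 2031 after the 16th (28 − 16).
Full months from March 2031 through December 2031 contribute their day counts.
Then 24 days into January 2032.
Total: 12 + 31 + 30 + 31 + 30 + 31 + 31 + 30 + 31 + 30 + 31 + 24 = 342.
The subtraction is earlier − later, so the result is −342 → -342.

-342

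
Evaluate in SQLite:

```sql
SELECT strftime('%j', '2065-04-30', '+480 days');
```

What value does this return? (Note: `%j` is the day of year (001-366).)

First apply '+480 days': 2065-04-30 → 2066-08-23.
Day-of-year for 2066-08-23: days since 2066-01-01 inclusive = 235, zero-padded to 235.

235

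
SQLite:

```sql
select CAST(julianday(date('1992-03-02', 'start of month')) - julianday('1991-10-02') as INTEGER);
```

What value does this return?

`start of month` rewinds 1992-03-02 to 1992-03-01.
29 days remain in October 1991 after the 2nd (31 − 2).
November 1991: 30 days.
December 1991: 31 days.
January 1992: 31 days.
February 1992: 29 days (leap year).
Then 1 day into March 1992.
Total: 29 + 30 + 31 + 31 + 29 + 1 = 151.

151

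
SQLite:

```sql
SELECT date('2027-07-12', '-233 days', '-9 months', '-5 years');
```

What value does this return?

Applying '-233 days' to 2027-07-12: counting 233 days back gives 2026-11-21.
Adding -9 months to 2026-11-21 gives 2026-02-21.
Adding -5 years to 2026-02-21 gives 2021-02-21.

2021-02-21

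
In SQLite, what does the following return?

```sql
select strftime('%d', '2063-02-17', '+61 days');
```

19

First apply '+61 days': 2063-02-17 → 2063-04-19.
`%d` extracts the 2-digit day of month: 19.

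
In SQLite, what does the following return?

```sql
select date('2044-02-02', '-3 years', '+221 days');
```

2041-09-11

Adding -3 years to 2044-02-02 gives 2041-02-02.
Applying '+221 days' to 2041-02-02: counting 221 days forward gives 2041-09-11.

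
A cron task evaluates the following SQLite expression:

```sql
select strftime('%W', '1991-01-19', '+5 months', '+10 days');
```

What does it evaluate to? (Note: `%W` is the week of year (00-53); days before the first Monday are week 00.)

25

First apply '+5 months', '+10 days': 1991-01-19 → 1991-06-29.
1991-06-29 is a Saturday. SQLite's %W counts Mondays since the year started; the result is 25.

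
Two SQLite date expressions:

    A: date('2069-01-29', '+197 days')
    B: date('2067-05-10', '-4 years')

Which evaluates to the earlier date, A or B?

B

A = 2069-08-14.
B = 2063-05-10.
B is earlier.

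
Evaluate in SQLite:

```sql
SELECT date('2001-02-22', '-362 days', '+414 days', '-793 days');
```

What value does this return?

1999-02-12

Applying '-362 days' to 2001-02-22: counting 362 days back gives 2000-02-26.
Applying '+414 days' to 2000-02-26: counting 414 days forward gives 2001-04-15.
Applying '-793 days' to 2001-04-15: counting 793 days back gives 1999-02-12.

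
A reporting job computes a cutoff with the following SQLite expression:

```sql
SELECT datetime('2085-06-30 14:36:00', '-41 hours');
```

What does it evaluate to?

2085-06-28 21:36:00

-41 hours from 2085-06-30 14:36:00 is 2085-06-28 21:36:00 (crosses midnight).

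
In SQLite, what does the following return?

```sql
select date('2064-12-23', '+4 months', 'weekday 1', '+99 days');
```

2065-08-04

Adding +4 months to 2064-12-23 gives 2065-04-23.
`weekday 1` advances to the next Monday; 2065-04-23 is a Thursday, so it moves forward to 2065-04-27.
Applying '+99 days' to 2065-04-27: counting 99 days forward gives 2065-08-04.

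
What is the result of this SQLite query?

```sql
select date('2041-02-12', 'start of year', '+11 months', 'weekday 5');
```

`start of year` rewinds 2041-02-12 to 2041-01-01.
Adding +11 months to 2041-01-01 gives 2041-12-01.
`weekday 5` advances to the next Friday; 2041-12-01 is a Sunday, so it moves forward to 2041-12-06.

2041-12-06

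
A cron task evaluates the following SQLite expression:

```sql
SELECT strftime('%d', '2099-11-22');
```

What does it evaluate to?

`%d` extracts the 2-digit day of month: 22.

22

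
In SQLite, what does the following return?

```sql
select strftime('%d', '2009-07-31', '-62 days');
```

First apply '-62 days': 2009-07-31 → 2009-05-30.
`%d` extracts the 2-digit day of month: 30.

30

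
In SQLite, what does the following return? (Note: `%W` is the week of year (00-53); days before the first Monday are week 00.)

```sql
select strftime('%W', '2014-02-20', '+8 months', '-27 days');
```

First apply '+8 months', '-27 days': 2014-02-20 → 2014-09-23.
2014-09-23 is a Tuesday. SQLite's %W counts Mondays since the year started; the result is 38.

38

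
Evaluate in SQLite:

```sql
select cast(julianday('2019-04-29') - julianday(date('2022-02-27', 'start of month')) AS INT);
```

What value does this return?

`start of month` rewinds 2022-02-27 to 2022-02-01.
1 day remains in April 2019 after the 29th (30 − 29).
Full months from May 2019 through January 2022 contribute their day counts.
Then 1 day into February 2022.
Total: 1 + 31 + 30 + 31 + 31 + 30 + 31 + 30 + 31 + 31 + 29 + 31 + 30 + 31 + 30 + 31 + 31 + 30 + 31 + 30 + 31 + 31 + 28 + 31 + 30 + 31 + 30 + 31 + 31 + 30 + 31 + 30 + 31 + 31 + 1 = 1009.
The subtraction is earlier − later, so the result is −1009 → -1009.

-1009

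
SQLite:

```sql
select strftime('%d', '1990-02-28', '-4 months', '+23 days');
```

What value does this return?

First apply '-4 months', '+23 days': 1990-02-28 → 1989-11-20.
`%d` extracts the 2-digit day of month: 20.

20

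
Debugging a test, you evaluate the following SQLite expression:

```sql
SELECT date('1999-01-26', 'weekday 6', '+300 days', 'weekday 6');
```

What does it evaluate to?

`weekday 6` advances to the next Saturday; 1999-01-26 is a Tuesday, so it moves forward to 1999-01-30.
Applying '+300 days' to 1999-01-30: counting 300 days forward gives 1999-11-26.
`weekday 6` advances to the next Saturday; 1999-11-26 is a Friday, so it moves forward to 1999-11-27.

1999-11-27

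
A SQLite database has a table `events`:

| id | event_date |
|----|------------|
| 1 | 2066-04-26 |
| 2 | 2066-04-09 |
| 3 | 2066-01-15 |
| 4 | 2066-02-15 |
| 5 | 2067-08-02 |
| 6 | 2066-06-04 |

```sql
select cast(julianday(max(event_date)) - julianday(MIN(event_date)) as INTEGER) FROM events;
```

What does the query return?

564

MIN = 2066-01-15, MAX = 2067-08-02.
16 days remain in January 2066 after the 15th (31 − 15).
Full months from February 2066 through July 2067 contribute their day counts.
Then 2 days into August 2067.
Total: 16 + 28 + 31 + 30 + 31 + 30 + 31 + 31 + 30 + 31 + 30 + 31 + 31 + 28 + 31 + 30 + 31 + 30 + 31 + 2 = 564.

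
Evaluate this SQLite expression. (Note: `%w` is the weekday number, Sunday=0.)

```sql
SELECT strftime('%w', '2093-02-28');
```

2093-02-28 is a Saturday; with Sunday=0 that is 6.

6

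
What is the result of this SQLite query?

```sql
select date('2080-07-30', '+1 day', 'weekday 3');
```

2080-07-31

Advancing 1 more day within July lands on 2080-07-31.
`weekday 3` advances to the next Wednesday; 2080-07-31 is already a Wednesday, so it stays at 2080-07-31.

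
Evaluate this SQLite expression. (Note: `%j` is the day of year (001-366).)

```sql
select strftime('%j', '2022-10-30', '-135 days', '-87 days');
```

First apply '-135 days', '-87 days': 2022-10-30 → 2022-03-22.
Day-of-year for 2022-03-22: days since 2022-01-01 inclusive = 81, zero-padded to 081.

081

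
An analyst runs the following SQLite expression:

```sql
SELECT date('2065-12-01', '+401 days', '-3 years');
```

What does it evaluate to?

Applying '+401 days' to 2065-12-01: counting 401 days forward gives 2067-01-06.
Adding -3 years to 2067-01-06 gives 2064-01-06.

2064-01-06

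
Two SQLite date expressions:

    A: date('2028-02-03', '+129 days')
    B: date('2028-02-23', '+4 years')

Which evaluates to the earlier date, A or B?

A = 2028-06-11.
B = 2032-02-23.
A is earlier.

A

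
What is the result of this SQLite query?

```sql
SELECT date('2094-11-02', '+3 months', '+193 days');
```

2095-08-14

Adding +3 months to 2094-11-02 gives 2095-02-02.
Applying '+193 days' to 2095-02-02: counting 193 days forward gives 2095-08-14.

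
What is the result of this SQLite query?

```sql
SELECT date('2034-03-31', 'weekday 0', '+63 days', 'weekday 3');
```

`weekday 0` advances to the next Sunday; 2034-03-31 is a Friday, so it moves forward to 2034-04-02.
Applying '+63 days' to 2034-04-02: counting 63 days forward gives 2034-06-04.
`weekday 3` advances to the next Wednesday; 2034-06-04 is a Sunday, so it moves forward to 2034-06-07.

2034-06-07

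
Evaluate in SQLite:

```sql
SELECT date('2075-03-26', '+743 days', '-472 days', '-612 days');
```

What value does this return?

Applying '+743 days' to 2075-03-26: counting 743 days forward gives 2077-04-07.
Applying '-472 days' to 2077-04-07: counting 472 days back gives 2075-12-22.
Applying '-612 days' to 2075-12-22: counting 612 days back gives 2074-04-19.

2074-04-19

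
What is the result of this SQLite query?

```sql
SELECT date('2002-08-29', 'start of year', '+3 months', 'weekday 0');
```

`start of year` rewinds 2002-08-29 to 2002-01-01.
Adding +3 months to 2002-01-01 gives 2002-04-01.
`weekday 0` advances to the next Sunday; 2002-04-01 is a Monday, so it moves forward to 2002-04-07.

2002-04-07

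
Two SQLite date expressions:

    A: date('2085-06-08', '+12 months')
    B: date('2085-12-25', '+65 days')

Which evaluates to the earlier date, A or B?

A = 2086-06-08.
B = 2086-02-28.
B is earlier.

B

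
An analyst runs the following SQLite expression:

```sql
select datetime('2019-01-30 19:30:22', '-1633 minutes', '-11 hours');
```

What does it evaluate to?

1633 minutes = 27h 13m; -1633 minutes from 2019-01-30 19:30:22 is 2019-01-29 16:17:22 (crosses midnight).
-11 hours from 2019-01-29 16:17:22 is 2019-01-29 05:17:22.

2019-01-29 05:17:22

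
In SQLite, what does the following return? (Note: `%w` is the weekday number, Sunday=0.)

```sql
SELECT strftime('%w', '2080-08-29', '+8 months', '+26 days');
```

0

First apply '+8 months', '+26 days': 2080-08-29 → 2081-05-25.
2081-05-25 is a Sunday; with Sunday=0 that is 0.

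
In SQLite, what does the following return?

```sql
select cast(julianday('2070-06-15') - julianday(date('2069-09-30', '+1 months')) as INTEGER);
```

Adding +1 month to 2069-09-30 gives 2069-10-30.
1 day remains in October 2069 after the 30th (31 − 30).
Full months from November 2069 through May 2070 contribute their day counts.
Then 15 days into June 2070.
Total: 1 + 30 + 31 + 31 + 28 + 31 + 30 + 31 + 15 = 228.

228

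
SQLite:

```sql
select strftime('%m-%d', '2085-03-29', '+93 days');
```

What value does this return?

06-30

First apply '+93 days': 2085-03-29 → 2085-06-30.
`%m-%d` extracts the month-day: 06-30.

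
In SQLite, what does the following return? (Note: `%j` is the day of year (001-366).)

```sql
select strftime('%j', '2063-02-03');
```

034

Day-of-year for 2063-02-03: days since 2063-01-01 inclusive = 34, zero-padded to 034.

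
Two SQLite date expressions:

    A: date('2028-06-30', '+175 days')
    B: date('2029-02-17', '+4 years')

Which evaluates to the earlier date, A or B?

A

A = 2028-12-22.
B = 2033-02-17.
A is earlier.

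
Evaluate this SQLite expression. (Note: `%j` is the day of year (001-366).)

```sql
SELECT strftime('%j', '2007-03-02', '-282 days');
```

First apply '-282 days': 2007-03-02 → 2006-05-24.
Day-of-year for 2006-05-24: days since 2006-01-01 inclusive = 144, zero-padded to 144.

144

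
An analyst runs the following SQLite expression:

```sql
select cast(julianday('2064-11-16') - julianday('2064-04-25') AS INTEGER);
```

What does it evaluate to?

205

5 days remain in April 2064 after the 25th (30 − 25).
Full months from May 2064 through October 2064 contribute their day counts.
Then 16 days into November 2064.
Total: 5 + 31 + 30 + 31 + 31 + 30 + 31 + 16 = 205.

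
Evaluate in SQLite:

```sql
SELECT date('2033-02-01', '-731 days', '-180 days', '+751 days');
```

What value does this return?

2032-08-25

Applying '-731 days' to 2033-02-01: counting 731 days back gives 2031-02-01.
Applying '-180 days' to 2031-02-01: counting 180 days back gives 2030-08-05.
Applying '+751 days' to 2030-08-05: counting 751 days forward gives 2032-08-25.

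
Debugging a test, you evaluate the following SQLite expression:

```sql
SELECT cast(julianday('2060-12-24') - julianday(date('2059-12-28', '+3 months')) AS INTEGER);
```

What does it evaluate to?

Adding +3 months to 2059-12-28 gives 2060-03-28.
3 days remain in March 2060 after the 28th (31 − 28).
Full months from April 2060 through November 2060 contribute their day counts.
Then 24 days into December 2060.
Total: 3 + 30 + 31 + 30 + 31 + 31 + 30 + 31 + 30 + 24 = 271.

271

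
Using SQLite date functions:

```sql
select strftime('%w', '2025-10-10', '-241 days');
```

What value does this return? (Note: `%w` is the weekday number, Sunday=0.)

First apply '-241 days': 2025-10-10 → 2025-02-11.
2025-02-11 is a Tuesday; with Sunday=0 that is 2.

2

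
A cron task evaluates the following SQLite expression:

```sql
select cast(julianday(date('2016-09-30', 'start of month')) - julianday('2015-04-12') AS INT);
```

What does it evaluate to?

`start of month` rewinds 2016-09-30 to 2016-09-01.
18 days remain in April 2015 after the 12th (30 − 12).
Full months from May 2015 through August 2016 contribute their day counts.
Then 1 day into September 2016.
Total: 18 + 31 + 30 + 31 + 31 + 30 + 31 + 30 + 31 + 31 + 29 + 31 + 30 + 31 + 30 + 31 + 31 + 1 = 508.

508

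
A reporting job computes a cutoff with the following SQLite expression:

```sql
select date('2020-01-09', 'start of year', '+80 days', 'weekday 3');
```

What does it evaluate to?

`start of year` rewinds 2020-01-09 to 2020-01-01.
Applying '+80 days' to 2020-01-01: counting 80 days forward gives 2020-03-21.
`weekday 3` advances to the next Wednesday; 2020-03-21 is a Saturday, so it moves forward to 2020-03-25.

2020-03-25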